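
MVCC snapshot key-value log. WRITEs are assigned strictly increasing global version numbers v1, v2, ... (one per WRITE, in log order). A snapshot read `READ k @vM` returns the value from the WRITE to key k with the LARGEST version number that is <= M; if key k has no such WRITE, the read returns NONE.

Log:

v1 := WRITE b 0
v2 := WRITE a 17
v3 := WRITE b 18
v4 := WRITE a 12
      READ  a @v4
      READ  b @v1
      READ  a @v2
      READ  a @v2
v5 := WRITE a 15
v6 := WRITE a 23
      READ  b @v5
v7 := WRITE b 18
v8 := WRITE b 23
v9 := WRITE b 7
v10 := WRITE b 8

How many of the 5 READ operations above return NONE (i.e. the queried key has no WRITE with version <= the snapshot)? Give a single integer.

v1: WRITE b=0  (b history now [(1, 0)])
v2: WRITE a=17  (a history now [(2, 17)])
v3: WRITE b=18  (b history now [(1, 0), (3, 18)])
v4: WRITE a=12  (a history now [(2, 17), (4, 12)])
READ a @v4: history=[(2, 17), (4, 12)] -> pick v4 -> 12
READ b @v1: history=[(1, 0), (3, 18)] -> pick v1 -> 0
READ a @v2: history=[(2, 17), (4, 12)] -> pick v2 -> 17
READ a @v2: history=[(2, 17), (4, 12)] -> pick v2 -> 17
v5: WRITE a=15  (a history now [(2, 17), (4, 12), (5, 15)])
v6: WRITE a=23  (a history now [(2, 17), (4, 12), (5, 15), (6, 23)])
READ b @v5: history=[(1, 0), (3, 18)] -> pick v3 -> 18
v7: WRITE b=18  (b history now [(1, 0), (3, 18), (7, 18)])
v8: WRITE b=23  (b history now [(1, 0), (3, 18), (7, 18), (8, 23)])
v9: WRITE b=7  (b history now [(1, 0), (3, 18), (7, 18), (8, 23), (9, 7)])
v10: WRITE b=8  (b history now [(1, 0), (3, 18), (7, 18), (8, 23), (9, 7), (10, 8)])
Read results in order: ['12', '0', '17', '17', '18']
NONE count = 0

Answer: 0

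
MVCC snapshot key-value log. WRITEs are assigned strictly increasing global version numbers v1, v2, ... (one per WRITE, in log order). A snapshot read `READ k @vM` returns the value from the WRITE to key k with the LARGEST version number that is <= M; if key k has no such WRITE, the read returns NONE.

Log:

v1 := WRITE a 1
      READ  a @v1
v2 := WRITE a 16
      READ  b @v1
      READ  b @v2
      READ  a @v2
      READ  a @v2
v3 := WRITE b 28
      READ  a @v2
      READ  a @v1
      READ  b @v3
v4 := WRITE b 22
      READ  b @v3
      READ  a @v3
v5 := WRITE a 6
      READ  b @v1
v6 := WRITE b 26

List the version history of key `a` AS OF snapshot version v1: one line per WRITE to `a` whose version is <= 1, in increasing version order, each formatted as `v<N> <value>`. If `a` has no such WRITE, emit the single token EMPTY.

Scan writes for key=a with version <= 1:
  v1 WRITE a 1 -> keep
  v2 WRITE a 16 -> drop (> snap)
  v3 WRITE b 28 -> skip
  v4 WRITE b 22 -> skip
  v5 WRITE a 6 -> drop (> snap)
  v6 WRITE b 26 -> skip
Collected: [(1, 1)]

Answer: v1 1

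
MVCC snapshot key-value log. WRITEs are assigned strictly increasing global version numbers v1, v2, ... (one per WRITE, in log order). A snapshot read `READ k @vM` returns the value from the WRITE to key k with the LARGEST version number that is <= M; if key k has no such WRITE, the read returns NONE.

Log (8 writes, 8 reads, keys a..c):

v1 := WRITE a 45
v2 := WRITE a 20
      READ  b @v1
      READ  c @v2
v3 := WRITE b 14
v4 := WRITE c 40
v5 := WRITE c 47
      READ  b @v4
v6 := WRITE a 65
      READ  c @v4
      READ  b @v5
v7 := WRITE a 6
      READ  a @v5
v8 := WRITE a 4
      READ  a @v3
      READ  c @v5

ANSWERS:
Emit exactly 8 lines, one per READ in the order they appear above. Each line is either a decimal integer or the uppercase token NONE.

v1: WRITE a=45  (a history now [(1, 45)])
v2: WRITE a=20  (a history now [(1, 45), (2, 20)])
READ b @v1: history=[] -> no version <= 1 -> NONE
READ c @v2: history=[] -> no version <= 2 -> NONE
v3: WRITE b=14  (b history now [(3, 14)])
v4: WRITE c=40  (c history now [(4, 40)])
v5: WRITE c=47  (c history now [(4, 40), (5, 47)])
READ b @v4: history=[(3, 14)] -> pick v3 -> 14
v6: WRITE a=65  (a history now [(1, 45), (2, 20), (6, 65)])
READ c @v4: history=[(4, 40), (5, 47)] -> pick v4 -> 40
READ b @v5: history=[(3, 14)] -> pick v3 -> 14
v7: WRITE a=6  (a history now [(1, 45), (2, 20), (6, 65), (7, 6)])
READ a @v5: history=[(1, 45), (2, 20), (6, 65), (7, 6)] -> pick v2 -> 20
v8: WRITE a=4  (a history now [(1, 45), (2, 20), (6, 65), (7, 6), (8, 4)])
READ a @v3: history=[(1, 45), (2, 20), (6, 65), (7, 6), (8, 4)] -> pick v2 -> 20
READ c @v5: history=[(4, 40), (5, 47)] -> pick v5 -> 47

Answer: NONE
NONE
14
40
14
20
20
47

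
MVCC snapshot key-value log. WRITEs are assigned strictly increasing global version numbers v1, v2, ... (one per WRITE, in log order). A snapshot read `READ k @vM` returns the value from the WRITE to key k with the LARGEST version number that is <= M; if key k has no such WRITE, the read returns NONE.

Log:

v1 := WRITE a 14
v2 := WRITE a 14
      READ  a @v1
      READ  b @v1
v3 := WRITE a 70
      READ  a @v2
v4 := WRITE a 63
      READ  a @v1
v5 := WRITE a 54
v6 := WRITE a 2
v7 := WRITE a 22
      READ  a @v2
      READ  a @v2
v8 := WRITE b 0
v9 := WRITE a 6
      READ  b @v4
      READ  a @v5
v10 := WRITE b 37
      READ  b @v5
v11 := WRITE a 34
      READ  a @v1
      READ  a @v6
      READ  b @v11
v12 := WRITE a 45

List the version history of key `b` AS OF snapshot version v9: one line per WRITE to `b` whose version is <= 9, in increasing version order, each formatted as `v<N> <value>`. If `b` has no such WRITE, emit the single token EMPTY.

Answer: v8 0

Derivation:
Scan writes for key=b with version <= 9:
  v1 WRITE a 14 -> skip
  v2 WRITE a 14 -> skip
  v3 WRITE a 70 -> skip
  v4 WRITE a 63 -> skip
  v5 WRITE a 54 -> skip
  v6 WRITE a 2 -> skip
  v7 WRITE a 22 -> skip
  v8 WRITE b 0 -> keep
  v9 WRITE a 6 -> skip
  v10 WRITE b 37 -> drop (> snap)
  v11 WRITE a 34 -> skip
  v12 WRITE a 45 -> skip
Collected: [(8, 0)]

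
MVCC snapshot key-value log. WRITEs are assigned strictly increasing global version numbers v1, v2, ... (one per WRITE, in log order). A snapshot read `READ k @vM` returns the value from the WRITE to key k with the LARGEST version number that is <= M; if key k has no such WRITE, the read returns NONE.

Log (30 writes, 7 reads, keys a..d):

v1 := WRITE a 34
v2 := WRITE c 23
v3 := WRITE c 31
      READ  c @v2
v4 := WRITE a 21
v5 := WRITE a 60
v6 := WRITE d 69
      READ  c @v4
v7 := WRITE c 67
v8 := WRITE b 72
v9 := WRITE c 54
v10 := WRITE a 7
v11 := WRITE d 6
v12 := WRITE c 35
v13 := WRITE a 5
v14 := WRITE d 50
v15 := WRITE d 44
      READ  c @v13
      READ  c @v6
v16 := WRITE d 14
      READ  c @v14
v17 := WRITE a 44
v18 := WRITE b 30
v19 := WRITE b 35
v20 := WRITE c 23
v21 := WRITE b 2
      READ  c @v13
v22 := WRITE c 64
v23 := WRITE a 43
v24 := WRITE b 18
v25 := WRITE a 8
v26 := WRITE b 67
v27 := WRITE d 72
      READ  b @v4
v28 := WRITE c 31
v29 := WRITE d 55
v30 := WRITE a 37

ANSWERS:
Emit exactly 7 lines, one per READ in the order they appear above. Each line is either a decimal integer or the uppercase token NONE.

v1: WRITE a=34  (a history now [(1, 34)])
v2: WRITE c=23  (c history now [(2, 23)])
v3: WRITE c=31  (c history now [(2, 23), (3, 31)])
READ c @v2: history=[(2, 23), (3, 31)] -> pick v2 -> 23
v4: WRITE a=21  (a history now [(1, 34), (4, 21)])
v5: WRITE a=60  (a history now [(1, 34), (4, 21), (5, 60)])
v6: WRITE d=69  (d history now [(6, 69)])
READ c @v4: history=[(2, 23), (3, 31)] -> pick v3 -> 31
v7: WRITE c=67  (c history now [(2, 23), (3, 31), (7, 67)])
v8: WRITE b=72  (b history now [(8, 72)])
v9: WRITE c=54  (c history now [(2, 23), (3, 31), (7, 67), (9, 54)])
v10: WRITE a=7  (a history now [(1, 34), (4, 21), (5, 60), (10, 7)])
v11: WRITE d=6  (d history now [(6, 69), (11, 6)])
v12: WRITE c=35  (c history now [(2, 23), (3, 31), (7, 67), (9, 54), (12, 35)])
v13: WRITE a=5  (a history now [(1, 34), (4, 21), (5, 60), (10, 7), (13, 5)])
v14: WRITE d=50  (d history now [(6, 69), (11, 6), (14, 50)])
v15: WRITE d=44  (d history now [(6, 69), (11, 6), (14, 50), (15, 44)])
READ c @v13: history=[(2, 23), (3, 31), (7, 67), (9, 54), (12, 35)] -> pick v12 -> 35
READ c @v6: history=[(2, 23), (3, 31), (7, 67), (9, 54), (12, 35)] -> pick v3 -> 31
v16: WRITE d=14  (d history now [(6, 69), (11, 6), (14, 50), (15, 44), (16, 14)])
READ c @v14: history=[(2, 23), (3, 31), (7, 67), (9, 54), (12, 35)] -> pick v12 -> 35
v17: WRITE a=44  (a history now [(1, 34), (4, 21), (5, 60), (10, 7), (13, 5), (17, 44)])
v18: WRITE b=30  (b history now [(8, 72), (18, 30)])
v19: WRITE b=35  (b history now [(8, 72), (18, 30), (19, 35)])
v20: WRITE c=23  (c history now [(2, 23), (3, 31), (7, 67), (9, 54), (12, 35), (20, 23)])
v21: WRITE b=2  (b history now [(8, 72), (18, 30), (19, 35), (21, 2)])
READ c @v13: history=[(2, 23), (3, 31), (7, 67), (9, 54), (12, 35), (20, 23)] -> pick v12 -> 35
v22: WRITE c=64  (c history now [(2, 23), (3, 31), (7, 67), (9, 54), (12, 35), (20, 23), (22, 64)])
v23: WRITE a=43  (a history now [(1, 34), (4, 21), (5, 60), (10, 7), (13, 5), (17, 44), (23, 43)])
v24: WRITE b=18  (b history now [(8, 72), (18, 30), (19, 35), (21, 2), (24, 18)])
v25: WRITE a=8  (a history now [(1, 34), (4, 21), (5, 60), (10, 7), (13, 5), (17, 44), (23, 43), (25, 8)])
v26: WRITE b=67  (b history now [(8, 72), (18, 30), (19, 35), (21, 2), (24, 18), (26, 67)])
v27: WRITE d=72  (d history now [(6, 69), (11, 6), (14, 50), (15, 44), (16, 14), (27, 72)])
READ b @v4: history=[(8, 72), (18, 30), (19, 35), (21, 2), (24, 18), (26, 67)] -> no version <= 4 -> NONE
v28: WRITE c=31  (c history now [(2, 23), (3, 31), (7, 67), (9, 54), (12, 35), (20, 23), (22, 64), (28, 31)])
v29: WRITE d=55  (d history now [(6, 69), (11, 6), (14, 50), (15, 44), (16, 14), (27, 72), (29, 55)])
v30: WRITE a=37  (a history now [(1, 34), (4, 21), (5, 60), (10, 7), (13, 5), (17, 44), (23, 43), (25, 8), (30, 37)])

Answer: 23
31
35
31
35
35
NONE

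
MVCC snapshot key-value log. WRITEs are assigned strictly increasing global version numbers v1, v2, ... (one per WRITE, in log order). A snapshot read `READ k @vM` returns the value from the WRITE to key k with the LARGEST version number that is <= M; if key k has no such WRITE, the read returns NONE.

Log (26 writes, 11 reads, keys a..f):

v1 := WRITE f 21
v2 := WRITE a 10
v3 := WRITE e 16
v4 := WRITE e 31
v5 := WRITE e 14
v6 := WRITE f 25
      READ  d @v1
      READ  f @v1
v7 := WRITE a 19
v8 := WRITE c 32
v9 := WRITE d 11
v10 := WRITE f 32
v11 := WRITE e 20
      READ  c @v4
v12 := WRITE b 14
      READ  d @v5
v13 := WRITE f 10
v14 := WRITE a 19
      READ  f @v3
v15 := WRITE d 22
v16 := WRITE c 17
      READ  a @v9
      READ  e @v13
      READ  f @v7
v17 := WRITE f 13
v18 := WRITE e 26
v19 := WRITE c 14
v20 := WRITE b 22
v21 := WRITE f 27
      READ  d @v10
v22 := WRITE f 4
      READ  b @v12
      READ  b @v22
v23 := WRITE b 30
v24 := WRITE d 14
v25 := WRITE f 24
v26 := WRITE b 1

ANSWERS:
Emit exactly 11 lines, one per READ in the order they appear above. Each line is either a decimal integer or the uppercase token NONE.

v1: WRITE f=21  (f history now [(1, 21)])
v2: WRITE a=10  (a history now [(2, 10)])
v3: WRITE e=16  (e history now [(3, 16)])
v4: WRITE e=31  (e history now [(3, 16), (4, 31)])
v5: WRITE e=14  (e history now [(3, 16), (4, 31), (5, 14)])
v6: WRITE f=25  (f history now [(1, 21), (6, 25)])
READ d @v1: history=[] -> no version <= 1 -> NONE
READ f @v1: history=[(1, 21), (6, 25)] -> pick v1 -> 21
v7: WRITE a=19  (a history now [(2, 10), (7, 19)])
v8: WRITE c=32  (c history now [(8, 32)])
v9: WRITE d=11  (d history now [(9, 11)])
v10: WRITE f=32  (f history now [(1, 21), (6, 25), (10, 32)])
v11: WRITE e=20  (e history now [(3, 16), (4, 31), (5, 14), (11, 20)])
READ c @v4: history=[(8, 32)] -> no version <= 4 -> NONE
v12: WRITE b=14  (b history now [(12, 14)])
READ d @v5: history=[(9, 11)] -> no version <= 5 -> NONE
v13: WRITE f=10  (f history now [(1, 21), (6, 25), (10, 32), (13, 10)])
v14: WRITE a=19  (a history now [(2, 10), (7, 19), (14, 19)])
READ f @v3: history=[(1, 21), (6, 25), (10, 32), (13, 10)] -> pick v1 -> 21
v15: WRITE d=22  (d history now [(9, 11), (15, 22)])
v16: WRITE c=17  (c history now [(8, 32), (16, 17)])
READ a @v9: history=[(2, 10), (7, 19), (14, 19)] -> pick v7 -> 19
READ e @v13: history=[(3, 16), (4, 31), (5, 14), (11, 20)] -> pick v11 -> 20
READ f @v7: history=[(1, 21), (6, 25), (10, 32), (13, 10)] -> pick v6 -> 25
v17: WRITE f=13  (f history now [(1, 21), (6, 25), (10, 32), (13, 10), (17, 13)])
v18: WRITE e=26  (e history now [(3, 16), (4, 31), (5, 14), (11, 20), (18, 26)])
v19: WRITE c=14  (c history now [(8, 32), (16, 17), (19, 14)])
v20: WRITE b=22  (b history now [(12, 14), (20, 22)])
v21: WRITE f=27  (f history now [(1, 21), (6, 25), (10, 32), (13, 10), (17, 13), (21, 27)])
READ d @v10: history=[(9, 11), (15, 22)] -> pick v9 -> 11
v22: WRITE f=4  (f history now [(1, 21), (6, 25), (10, 32), (13, 10), (17, 13), (21, 27), (22, 4)])
READ b @v12: history=[(12, 14), (20, 22)] -> pick v12 -> 14
READ b @v22: history=[(12, 14), (20, 22)] -> pick v20 -> 22
v23: WRITE b=30  (b history now [(12, 14), (20, 22), (23, 30)])
v24: WRITE d=14  (d history now [(9, 11), (15, 22), (24, 14)])
v25: WRITE f=24  (f history now [(1, 21), (6, 25), (10, 32), (13, 10), (17, 13), (21, 27), (22, 4), (25, 24)])
v26: WRITE b=1  (b history now [(12, 14), (20, 22), (23, 30), (26, 1)])

Answer: NONE
21
NONE
NONE
21
19
20
25
11
14
22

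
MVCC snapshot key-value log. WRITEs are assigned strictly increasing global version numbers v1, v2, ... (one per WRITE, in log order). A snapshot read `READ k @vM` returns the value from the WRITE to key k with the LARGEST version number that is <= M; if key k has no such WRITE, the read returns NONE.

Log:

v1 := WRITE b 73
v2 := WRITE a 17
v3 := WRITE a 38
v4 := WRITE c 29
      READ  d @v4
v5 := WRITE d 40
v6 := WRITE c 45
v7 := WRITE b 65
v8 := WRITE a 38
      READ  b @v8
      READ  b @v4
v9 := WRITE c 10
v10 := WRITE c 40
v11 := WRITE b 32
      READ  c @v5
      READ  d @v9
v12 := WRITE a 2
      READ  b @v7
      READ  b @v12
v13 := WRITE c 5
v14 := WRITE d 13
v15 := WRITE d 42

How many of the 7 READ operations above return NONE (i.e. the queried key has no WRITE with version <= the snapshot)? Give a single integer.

Answer: 1

Derivation:
v1: WRITE b=73  (b history now [(1, 73)])
v2: WRITE a=17  (a history now [(2, 17)])
v3: WRITE a=38  (a history now [(2, 17), (3, 38)])
v4: WRITE c=29  (c history now [(4, 29)])
READ d @v4: history=[] -> no version <= 4 -> NONE
v5: WRITE d=40  (d history now [(5, 40)])
v6: WRITE c=45  (c history now [(4, 29), (6, 45)])
v7: WRITE b=65  (b history now [(1, 73), (7, 65)])
v8: WRITE a=38  (a history now [(2, 17), (3, 38), (8, 38)])
READ b @v8: history=[(1, 73), (7, 65)] -> pick v7 -> 65
READ b @v4: history=[(1, 73), (7, 65)] -> pick v1 -> 73
v9: WRITE c=10  (c history now [(4, 29), (6, 45), (9, 10)])
v10: WRITE c=40  (c history now [(4, 29), (6, 45), (9, 10), (10, 40)])
v11: WRITE b=32  (b history now [(1, 73), (7, 65), (11, 32)])
READ c @v5: history=[(4, 29), (6, 45), (9, 10), (10, 40)] -> pick v4 -> 29
READ d @v9: history=[(5, 40)] -> pick v5 -> 40
v12: WRITE a=2  (a history now [(2, 17), (3, 38), (8, 38), (12, 2)])
READ b @v7: history=[(1, 73), (7, 65), (11, 32)] -> pick v7 -> 65
READ b @v12: history=[(1, 73), (7, 65), (11, 32)] -> pick v11 -> 32
v13: WRITE c=5  (c history now [(4, 29), (6, 45), (9, 10), (10, 40), (13, 5)])
v14: WRITE d=13  (d history now [(5, 40), (14, 13)])
v15: WRITE d=42  (d history now [(5, 40), (14, 13), (15, 42)])
Read results in order: ['NONE', '65', '73', '29', '40', '65', '32']
NONE count = 1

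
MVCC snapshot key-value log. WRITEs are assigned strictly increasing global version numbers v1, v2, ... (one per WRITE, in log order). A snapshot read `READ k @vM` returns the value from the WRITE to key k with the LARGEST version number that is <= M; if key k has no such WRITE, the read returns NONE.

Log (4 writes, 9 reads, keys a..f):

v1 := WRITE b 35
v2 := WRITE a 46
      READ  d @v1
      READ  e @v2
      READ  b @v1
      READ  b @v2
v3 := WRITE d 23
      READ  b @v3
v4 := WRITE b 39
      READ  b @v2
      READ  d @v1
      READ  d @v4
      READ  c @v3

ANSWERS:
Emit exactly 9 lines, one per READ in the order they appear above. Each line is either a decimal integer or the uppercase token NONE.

Answer: NONE
NONE
35
35
35
35
NONE
23
NONE

Derivation:
v1: WRITE b=35  (b history now [(1, 35)])
v2: WRITE a=46  (a history now [(2, 46)])
READ d @v1: history=[] -> no version <= 1 -> NONE
READ e @v2: history=[] -> no version <= 2 -> NONE
READ b @v1: history=[(1, 35)] -> pick v1 -> 35
READ b @v2: history=[(1, 35)] -> pick v1 -> 35
v3: WRITE d=23  (d history now [(3, 23)])
READ b @v3: history=[(1, 35)] -> pick v1 -> 35
v4: WRITE b=39  (b history now [(1, 35), (4, 39)])
READ b @v2: history=[(1, 35), (4, 39)] -> pick v1 -> 35
READ d @v1: history=[(3, 23)] -> no version <= 1 -> NONE
READ d @v4: history=[(3, 23)] -> pick v3 -> 23
READ c @v3: history=[] -> no version <= 3 -> NONE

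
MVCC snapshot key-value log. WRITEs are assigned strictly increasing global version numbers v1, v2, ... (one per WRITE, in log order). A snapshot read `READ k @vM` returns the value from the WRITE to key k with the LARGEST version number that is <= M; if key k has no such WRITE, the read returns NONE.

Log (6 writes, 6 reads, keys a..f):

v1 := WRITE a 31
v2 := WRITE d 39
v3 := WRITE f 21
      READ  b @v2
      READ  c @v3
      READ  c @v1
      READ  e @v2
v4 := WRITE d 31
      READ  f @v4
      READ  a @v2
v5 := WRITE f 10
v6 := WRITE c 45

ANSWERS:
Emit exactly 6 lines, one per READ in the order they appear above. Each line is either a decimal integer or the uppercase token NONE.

Answer: NONE
NONE
NONE
NONE
21
31

Derivation:
v1: WRITE a=31  (a history now [(1, 31)])
v2: WRITE d=39  (d history now [(2, 39)])
v3: WRITE f=21  (f history now [(3, 21)])
READ b @v2: history=[] -> no version <= 2 -> NONE
READ c @v3: history=[] -> no version <= 3 -> NONE
READ c @v1: history=[] -> no version <= 1 -> NONE
READ e @v2: history=[] -> no version <= 2 -> NONE
v4: WRITE d=31  (d history now [(2, 39), (4, 31)])
READ f @v4: history=[(3, 21)] -> pick v3 -> 21
READ a @v2: history=[(1, 31)] -> pick v1 -> 31
v5: WRITE f=10  (f history now [(3, 21), (5, 10)])
v6: WRITE c=45  (c history now [(6, 45)])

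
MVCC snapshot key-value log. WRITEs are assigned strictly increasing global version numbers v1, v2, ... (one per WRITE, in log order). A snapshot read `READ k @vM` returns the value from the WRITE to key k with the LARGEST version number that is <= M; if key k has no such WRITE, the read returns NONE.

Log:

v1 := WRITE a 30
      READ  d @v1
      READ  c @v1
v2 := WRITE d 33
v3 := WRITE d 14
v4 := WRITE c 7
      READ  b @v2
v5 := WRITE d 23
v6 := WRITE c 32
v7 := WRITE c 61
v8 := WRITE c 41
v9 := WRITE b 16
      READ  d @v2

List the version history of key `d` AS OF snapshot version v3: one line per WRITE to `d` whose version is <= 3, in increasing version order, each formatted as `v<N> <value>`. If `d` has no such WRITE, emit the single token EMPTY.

Answer: v2 33
v3 14

Derivation:
Scan writes for key=d with version <= 3:
  v1 WRITE a 30 -> skip
  v2 WRITE d 33 -> keep
  v3 WRITE d 14 -> keep
  v4 WRITE c 7 -> skip
  v5 WRITE d 23 -> drop (> snap)
  v6 WRITE c 32 -> skip
  v7 WRITE c 61 -> skip
  v8 WRITE c 41 -> skip
  v9 WRITE b 16 -> skip
Collected: [(2, 33), (3, 14)]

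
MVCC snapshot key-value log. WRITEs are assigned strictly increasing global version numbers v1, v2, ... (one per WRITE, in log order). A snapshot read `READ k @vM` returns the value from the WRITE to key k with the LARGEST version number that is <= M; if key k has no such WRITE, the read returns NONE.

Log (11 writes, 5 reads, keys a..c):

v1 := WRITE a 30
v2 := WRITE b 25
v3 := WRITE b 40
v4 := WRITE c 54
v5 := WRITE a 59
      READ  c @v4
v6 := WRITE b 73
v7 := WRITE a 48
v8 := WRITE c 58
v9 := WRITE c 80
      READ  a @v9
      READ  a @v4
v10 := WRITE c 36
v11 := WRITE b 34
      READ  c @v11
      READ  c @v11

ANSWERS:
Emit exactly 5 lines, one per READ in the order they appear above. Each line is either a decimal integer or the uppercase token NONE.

v1: WRITE a=30  (a history now [(1, 30)])
v2: WRITE b=25  (b history now [(2, 25)])
v3: WRITE b=40  (b history now [(2, 25), (3, 40)])
v4: WRITE c=54  (c history now [(4, 54)])
v5: WRITE a=59  (a history now [(1, 30), (5, 59)])
READ c @v4: history=[(4, 54)] -> pick v4 -> 54
v6: WRITE b=73  (b history now [(2, 25), (3, 40), (6, 73)])
v7: WRITE a=48  (a history now [(1, 30), (5, 59), (7, 48)])
v8: WRITE c=58  (c history now [(4, 54), (8, 58)])
v9: WRITE c=80  (c history now [(4, 54), (8, 58), (9, 80)])
READ a @v9: history=[(1, 30), (5, 59), (7, 48)] -> pick v7 -> 48
READ a @v4: history=[(1, 30), (5, 59), (7, 48)] -> pick v1 -> 30
v10: WRITE c=36  (c history now [(4, 54), (8, 58), (9, 80), (10, 36)])
v11: WRITE b=34  (b history now [(2, 25), (3, 40), (6, 73), (11, 34)])
READ c @v11: history=[(4, 54), (8, 58), (9, 80), (10, 36)] -> pick v10 -> 36
READ c @v11: history=[(4, 54), (8, 58), (9, 80), (10, 36)] -> pick v10 -> 36

Answer: 54
48
30
36
36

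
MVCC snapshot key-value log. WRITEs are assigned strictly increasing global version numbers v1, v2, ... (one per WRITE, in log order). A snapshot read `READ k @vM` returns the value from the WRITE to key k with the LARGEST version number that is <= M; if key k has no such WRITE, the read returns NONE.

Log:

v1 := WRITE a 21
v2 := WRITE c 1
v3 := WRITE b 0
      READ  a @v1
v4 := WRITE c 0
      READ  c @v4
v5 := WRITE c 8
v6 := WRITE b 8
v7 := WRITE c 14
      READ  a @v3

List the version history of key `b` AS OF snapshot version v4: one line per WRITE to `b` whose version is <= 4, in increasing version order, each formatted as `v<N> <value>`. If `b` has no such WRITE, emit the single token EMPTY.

Scan writes for key=b with version <= 4:
  v1 WRITE a 21 -> skip
  v2 WRITE c 1 -> skip
  v3 WRITE b 0 -> keep
  v4 WRITE c 0 -> skip
  v5 WRITE c 8 -> skip
  v6 WRITE b 8 -> drop (> snap)
  v7 WRITE c 14 -> skip
Collected: [(3, 0)]

Answer: v3 0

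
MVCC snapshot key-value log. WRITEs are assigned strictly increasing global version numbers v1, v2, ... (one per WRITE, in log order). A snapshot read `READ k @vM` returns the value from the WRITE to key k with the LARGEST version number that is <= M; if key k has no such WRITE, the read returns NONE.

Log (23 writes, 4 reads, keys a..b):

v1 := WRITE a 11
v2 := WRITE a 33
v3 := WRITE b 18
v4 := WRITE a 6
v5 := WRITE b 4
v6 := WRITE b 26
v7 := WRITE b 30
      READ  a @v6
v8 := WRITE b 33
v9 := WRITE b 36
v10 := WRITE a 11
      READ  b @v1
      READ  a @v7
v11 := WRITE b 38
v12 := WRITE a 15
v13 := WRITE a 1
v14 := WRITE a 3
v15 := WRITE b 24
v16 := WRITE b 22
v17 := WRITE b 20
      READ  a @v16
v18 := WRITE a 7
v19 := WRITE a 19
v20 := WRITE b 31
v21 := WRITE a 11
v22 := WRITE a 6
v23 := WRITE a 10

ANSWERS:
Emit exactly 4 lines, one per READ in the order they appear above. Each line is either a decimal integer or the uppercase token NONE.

Answer: 6
NONE
6
3

Derivation:
v1: WRITE a=11  (a history now [(1, 11)])
v2: WRITE a=33  (a history now [(1, 11), (2, 33)])
v3: WRITE b=18  (b history now [(3, 18)])
v4: WRITE a=6  (a history now [(1, 11), (2, 33), (4, 6)])
v5: WRITE b=4  (b history now [(3, 18), (5, 4)])
v6: WRITE b=26  (b history now [(3, 18), (5, 4), (6, 26)])
v7: WRITE b=30  (b history now [(3, 18), (5, 4), (6, 26), (7, 30)])
READ a @v6: history=[(1, 11), (2, 33), (4, 6)] -> pick v4 -> 6
v8: WRITE b=33  (b history now [(3, 18), (5, 4), (6, 26), (7, 30), (8, 33)])
v9: WRITE b=36  (b history now [(3, 18), (5, 4), (6, 26), (7, 30), (8, 33), (9, 36)])
v10: WRITE a=11  (a history now [(1, 11), (2, 33), (4, 6), (10, 11)])
READ b @v1: history=[(3, 18), (5, 4), (6, 26), (7, 30), (8, 33), (9, 36)] -> no version <= 1 -> NONE
READ a @v7: history=[(1, 11), (2, 33), (4, 6), (10, 11)] -> pick v4 -> 6
v11: WRITE b=38  (b history now [(3, 18), (5, 4), (6, 26), (7, 30), (8, 33), (9, 36), (11, 38)])
v12: WRITE a=15  (a history now [(1, 11), (2, 33), (4, 6), (10, 11), (12, 15)])
v13: WRITE a=1  (a history now [(1, 11), (2, 33), (4, 6), (10, 11), (12, 15), (13, 1)])
v14: WRITE a=3  (a history now [(1, 11), (2, 33), (4, 6), (10, 11), (12, 15), (13, 1), (14, 3)])
v15: WRITE b=24  (b history now [(3, 18), (5, 4), (6, 26), (7, 30), (8, 33), (9, 36), (11, 38), (15, 24)])
v16: WRITE b=22  (b history now [(3, 18), (5, 4), (6, 26), (7, 30), (8, 33), (9, 36), (11, 38), (15, 24), (16, 22)])
v17: WRITE b=20  (b history now [(3, 18), (5, 4), (6, 26), (7, 30), (8, 33), (9, 36), (11, 38), (15, 24), (16, 22), (17, 20)])
READ a @v16: history=[(1, 11), (2, 33), (4, 6), (10, 11), (12, 15), (13, 1), (14, 3)] -> pick v14 -> 3
v18: WRITE a=7  (a history now [(1, 11), (2, 33), (4, 6), (10, 11), (12, 15), (13, 1), (14, 3), (18, 7)])
v19: WRITE a=19  (a history now [(1, 11), (2, 33), (4, 6), (10, 11), (12, 15), (13, 1), (14, 3), (18, 7), (19, 19)])
v20: WRITE b=31  (b history now [(3, 18), (5, 4), (6, 26), (7, 30), (8, 33), (9, 36), (11, 38), (15, 24), (16, 22), (17, 20), (20, 31)])
v21: WRITE a=11  (a history now [(1, 11), (2, 33), (4, 6), (10, 11), (12, 15), (13, 1), (14, 3), (18, 7), (19, 19), (21, 11)])
v22: WRITE a=6  (a history now [(1, 11), (2, 33), (4, 6), (10, 11), (12, 15), (13, 1), (14, 3), (18, 7), (19, 19), (21, 11), (22, 6)])
v23: WRITE a=10  (a history now [(1, 11), (2, 33), (4, 6), (10, 11), (12, 15), (13, 1), (14, 3), (18, 7), (19, 19), (21, 11), (22, 6), (23, 10)])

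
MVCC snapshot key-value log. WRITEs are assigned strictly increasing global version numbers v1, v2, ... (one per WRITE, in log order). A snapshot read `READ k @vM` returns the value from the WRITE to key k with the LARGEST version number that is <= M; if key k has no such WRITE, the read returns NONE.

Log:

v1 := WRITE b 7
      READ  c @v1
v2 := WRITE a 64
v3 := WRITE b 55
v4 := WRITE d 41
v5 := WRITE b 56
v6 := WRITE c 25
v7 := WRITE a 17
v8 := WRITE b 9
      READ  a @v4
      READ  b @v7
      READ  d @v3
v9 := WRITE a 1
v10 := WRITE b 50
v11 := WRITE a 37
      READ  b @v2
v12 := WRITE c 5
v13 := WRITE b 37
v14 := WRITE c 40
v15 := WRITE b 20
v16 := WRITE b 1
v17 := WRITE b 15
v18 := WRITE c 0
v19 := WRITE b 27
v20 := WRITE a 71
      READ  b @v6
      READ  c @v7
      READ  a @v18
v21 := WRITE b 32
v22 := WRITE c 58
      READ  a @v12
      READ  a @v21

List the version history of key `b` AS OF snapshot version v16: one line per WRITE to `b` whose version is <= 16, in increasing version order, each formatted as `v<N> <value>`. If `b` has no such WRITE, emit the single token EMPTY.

Answer: v1 7
v3 55
v5 56
v8 9
v10 50
v13 37
v15 20
v16 1

Derivation:
Scan writes for key=b with version <= 16:
  v1 WRITE b 7 -> keep
  v2 WRITE a 64 -> skip
  v3 WRITE b 55 -> keep
  v4 WRITE d 41 -> skip
  v5 WRITE b 56 -> keep
  v6 WRITE c 25 -> skip
  v7 WRITE a 17 -> skip
  v8 WRITE b 9 -> keep
  v9 WRITE a 1 -> skip
  v10 WRITE b 50 -> keep
  v11 WRITE a 37 -> skip
  v12 WRITE c 5 -> skip
  v13 WRITE b 37 -> keep
  v14 WRITE c 40 -> skip
  v15 WRITE b 20 -> keep
  v16 WRITE b 1 -> keep
  v17 WRITE b 15 -> drop (> snap)
  v18 WRITE c 0 -> skip
  v19 WRITE b 27 -> drop (> snap)
  v20 WRITE a 71 -> skip
  v21 WRITE b 32 -> drop (> snap)
  v22 WRITE c 58 -> skip
Collected: [(1, 7), (3, 55), (5, 56), (8, 9), (10, 50), (13, 37), (15, 20), (16, 1)]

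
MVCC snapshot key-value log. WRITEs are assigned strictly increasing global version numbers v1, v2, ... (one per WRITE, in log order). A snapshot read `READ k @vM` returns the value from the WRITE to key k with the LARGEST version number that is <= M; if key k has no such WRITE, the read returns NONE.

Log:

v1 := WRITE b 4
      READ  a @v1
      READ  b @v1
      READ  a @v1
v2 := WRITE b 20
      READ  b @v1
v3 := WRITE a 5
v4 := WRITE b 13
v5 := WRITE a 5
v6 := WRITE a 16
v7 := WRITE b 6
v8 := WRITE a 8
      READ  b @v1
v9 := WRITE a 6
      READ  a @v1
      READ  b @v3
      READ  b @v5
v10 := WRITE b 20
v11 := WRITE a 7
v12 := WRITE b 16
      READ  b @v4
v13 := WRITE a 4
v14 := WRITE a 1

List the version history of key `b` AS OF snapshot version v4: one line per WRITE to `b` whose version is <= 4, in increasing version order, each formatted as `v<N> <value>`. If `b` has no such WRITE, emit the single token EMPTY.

Answer: v1 4
v2 20
v4 13

Derivation:
Scan writes for key=b with version <= 4:
  v1 WRITE b 4 -> keep
  v2 WRITE b 20 -> keep
  v3 WRITE a 5 -> skip
  v4 WRITE b 13 -> keep
  v5 WRITE a 5 -> skip
  v6 WRITE a 16 -> skip
  v7 WRITE b 6 -> drop (> snap)
  v8 WRITE a 8 -> skip
  v9 WRITE a 6 -> skip
  v10 WRITE b 20 -> drop (> snap)
  v11 WRITE a 7 -> skip
  v12 WRITE b 16 -> drop (> snap)
  v13 WRITE a 4 -> skip
  v14 WRITE a 1 -> skip
Collected: [(1, 4), (2, 20), (4, 13)]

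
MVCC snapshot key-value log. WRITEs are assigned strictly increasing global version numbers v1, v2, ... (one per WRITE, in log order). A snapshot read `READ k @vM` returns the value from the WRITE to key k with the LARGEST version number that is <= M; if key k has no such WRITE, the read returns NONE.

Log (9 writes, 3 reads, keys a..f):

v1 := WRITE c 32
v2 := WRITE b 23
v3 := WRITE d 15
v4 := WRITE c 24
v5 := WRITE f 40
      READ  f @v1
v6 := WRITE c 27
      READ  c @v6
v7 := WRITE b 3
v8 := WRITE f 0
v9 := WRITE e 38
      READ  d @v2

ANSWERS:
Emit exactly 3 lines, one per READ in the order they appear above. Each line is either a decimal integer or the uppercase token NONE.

Answer: NONE
27
NONE

Derivation:
v1: WRITE c=32  (c history now [(1, 32)])
v2: WRITE b=23  (b history now [(2, 23)])
v3: WRITE d=15  (d history now [(3, 15)])
v4: WRITE c=24  (c history now [(1, 32), (4, 24)])
v5: WRITE f=40  (f history now [(5, 40)])
READ f @v1: history=[(5, 40)] -> no version <= 1 -> NONE
v6: WRITE c=27  (c history now [(1, 32), (4, 24), (6, 27)])
READ c @v6: history=[(1, 32), (4, 24), (6, 27)] -> pick v6 -> 27
v7: WRITE b=3  (b history now [(2, 23), (7, 3)])
v8: WRITE f=0  (f history now [(5, 40), (8, 0)])
v9: WRITE e=38  (e history now [(9, 38)])
READ d @v2: history=[(3, 15)] -> no version <= 2 -> NONE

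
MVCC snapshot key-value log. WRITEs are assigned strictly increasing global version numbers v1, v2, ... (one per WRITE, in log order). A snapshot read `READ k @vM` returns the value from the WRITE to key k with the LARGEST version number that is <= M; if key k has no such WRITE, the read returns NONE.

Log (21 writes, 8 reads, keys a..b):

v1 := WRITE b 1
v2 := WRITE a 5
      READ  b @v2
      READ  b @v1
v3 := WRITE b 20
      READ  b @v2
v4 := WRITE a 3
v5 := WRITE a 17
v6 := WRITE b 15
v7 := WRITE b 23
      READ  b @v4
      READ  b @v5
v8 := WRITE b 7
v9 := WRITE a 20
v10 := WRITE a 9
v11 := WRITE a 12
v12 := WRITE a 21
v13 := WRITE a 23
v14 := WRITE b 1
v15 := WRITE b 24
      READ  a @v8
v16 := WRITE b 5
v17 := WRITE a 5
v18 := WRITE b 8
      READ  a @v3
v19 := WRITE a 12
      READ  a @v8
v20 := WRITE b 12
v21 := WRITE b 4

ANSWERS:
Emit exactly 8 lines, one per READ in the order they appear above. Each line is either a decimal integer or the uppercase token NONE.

Answer: 1
1
1
20
20
17
5
17

Derivation:
v1: WRITE b=1  (b history now [(1, 1)])
v2: WRITE a=5  (a history now [(2, 5)])
READ b @v2: history=[(1, 1)] -> pick v1 -> 1
READ b @v1: history=[(1, 1)] -> pick v1 -> 1
v3: WRITE b=20  (b history now [(1, 1), (3, 20)])
READ b @v2: history=[(1, 1), (3, 20)] -> pick v1 -> 1
v4: WRITE a=3  (a history now [(2, 5), (4, 3)])
v5: WRITE a=17  (a history now [(2, 5), (4, 3), (5, 17)])
v6: WRITE b=15  (b history now [(1, 1), (3, 20), (6, 15)])
v7: WRITE b=23  (b history now [(1, 1), (3, 20), (6, 15), (7, 23)])
READ b @v4: history=[(1, 1), (3, 20), (6, 15), (7, 23)] -> pick v3 -> 20
READ b @v5: history=[(1, 1), (3, 20), (6, 15), (7, 23)] -> pick v3 -> 20
v8: WRITE b=7  (b history now [(1, 1), (3, 20), (6, 15), (7, 23), (8, 7)])
v9: WRITE a=20  (a history now [(2, 5), (4, 3), (5, 17), (9, 20)])
v10: WRITE a=9  (a history now [(2, 5), (4, 3), (5, 17), (9, 20), (10, 9)])
v11: WRITE a=12  (a history now [(2, 5), (4, 3), (5, 17), (9, 20), (10, 9), (11, 12)])
v12: WRITE a=21  (a history now [(2, 5), (4, 3), (5, 17), (9, 20), (10, 9), (11, 12), (12, 21)])
v13: WRITE a=23  (a history now [(2, 5), (4, 3), (5, 17), (9, 20), (10, 9), (11, 12), (12, 21), (13, 23)])
v14: WRITE b=1  (b history now [(1, 1), (3, 20), (6, 15), (7, 23), (8, 7), (14, 1)])
v15: WRITE b=24  (b history now [(1, 1), (3, 20), (6, 15), (7, 23), (8, 7), (14, 1), (15, 24)])
READ a @v8: history=[(2, 5), (4, 3), (5, 17), (9, 20), (10, 9), (11, 12), (12, 21), (13, 23)] -> pick v5 -> 17
v16: WRITE b=5  (b history now [(1, 1), (3, 20), (6, 15), (7, 23), (8, 7), (14, 1), (15, 24), (16, 5)])
v17: WRITE a=5  (a history now [(2, 5), (4, 3), (5, 17), (9, 20), (10, 9), (11, 12), (12, 21), (13, 23), (17, 5)])
v18: WRITE b=8  (b history now [(1, 1), (3, 20), (6, 15), (7, 23), (8, 7), (14, 1), (15, 24), (16, 5), (18, 8)])
READ a @v3: history=[(2, 5), (4, 3), (5, 17), (9, 20), (10, 9), (11, 12), (12, 21), (13, 23), (17, 5)] -> pick v2 -> 5
v19: WRITE a=12  (a history now [(2, 5), (4, 3), (5, 17), (9, 20), (10, 9), (11, 12), (12, 21), (13, 23), (17, 5), (19, 12)])
READ a @v8: history=[(2, 5), (4, 3), (5, 17), (9, 20), (10, 9), (11, 12), (12, 21), (13, 23), (17, 5), (19, 12)] -> pick v5 -> 17
v20: WRITE b=12  (b history now [(1, 1), (3, 20), (6, 15), (7, 23), (8, 7), (14, 1), (15, 24), (16, 5), (18, 8), (20, 12)])
v21: WRITE b=4  (b history now [(1, 1), (3, 20), (6, 15), (7, 23), (8, 7), (14, 1), (15, 24), (16, 5), (18, 8), (20, 12), (21, 4)])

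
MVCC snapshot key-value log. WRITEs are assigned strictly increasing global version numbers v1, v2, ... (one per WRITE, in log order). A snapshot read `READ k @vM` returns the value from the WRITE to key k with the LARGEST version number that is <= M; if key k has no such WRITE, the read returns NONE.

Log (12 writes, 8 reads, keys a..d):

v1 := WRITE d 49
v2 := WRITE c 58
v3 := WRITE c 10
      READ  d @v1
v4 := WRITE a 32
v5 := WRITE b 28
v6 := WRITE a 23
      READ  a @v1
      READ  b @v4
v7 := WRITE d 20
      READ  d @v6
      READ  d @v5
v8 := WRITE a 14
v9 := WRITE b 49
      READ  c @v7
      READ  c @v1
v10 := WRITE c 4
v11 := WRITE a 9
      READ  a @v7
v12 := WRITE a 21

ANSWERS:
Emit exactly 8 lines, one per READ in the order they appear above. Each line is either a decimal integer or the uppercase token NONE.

v1: WRITE d=49  (d history now [(1, 49)])
v2: WRITE c=58  (c history now [(2, 58)])
v3: WRITE c=10  (c history now [(2, 58), (3, 10)])
READ d @v1: history=[(1, 49)] -> pick v1 -> 49
v4: WRITE a=32  (a history now [(4, 32)])
v5: WRITE b=28  (b history now [(5, 28)])
v6: WRITE a=23  (a history now [(4, 32), (6, 23)])
READ a @v1: history=[(4, 32), (6, 23)] -> no version <= 1 -> NONE
READ b @v4: history=[(5, 28)] -> no version <= 4 -> NONE
v7: WRITE d=20  (d history now [(1, 49), (7, 20)])
READ d @v6: history=[(1, 49), (7, 20)] -> pick v1 -> 49
READ d @v5: history=[(1, 49), (7, 20)] -> pick v1 -> 49
v8: WRITE a=14  (a history now [(4, 32), (6, 23), (8, 14)])
v9: WRITE b=49  (b history now [(5, 28), (9, 49)])
READ c @v7: history=[(2, 58), (3, 10)] -> pick v3 -> 10
READ c @v1: history=[(2, 58), (3, 10)] -> no version <= 1 -> NONE
v10: WRITE c=4  (c history now [(2, 58), (3, 10), (10, 4)])
v11: WRITE a=9  (a history now [(4, 32), (6, 23), (8, 14), (11, 9)])
READ a @v7: history=[(4, 32), (6, 23), (8, 14), (11, 9)] -> pick v6 -> 23
v12: WRITE a=21  (a history now [(4, 32), (6, 23), (8, 14), (11, 9), (12, 21)])

Answer: 49
NONE
NONE
49
49
10
NONE
23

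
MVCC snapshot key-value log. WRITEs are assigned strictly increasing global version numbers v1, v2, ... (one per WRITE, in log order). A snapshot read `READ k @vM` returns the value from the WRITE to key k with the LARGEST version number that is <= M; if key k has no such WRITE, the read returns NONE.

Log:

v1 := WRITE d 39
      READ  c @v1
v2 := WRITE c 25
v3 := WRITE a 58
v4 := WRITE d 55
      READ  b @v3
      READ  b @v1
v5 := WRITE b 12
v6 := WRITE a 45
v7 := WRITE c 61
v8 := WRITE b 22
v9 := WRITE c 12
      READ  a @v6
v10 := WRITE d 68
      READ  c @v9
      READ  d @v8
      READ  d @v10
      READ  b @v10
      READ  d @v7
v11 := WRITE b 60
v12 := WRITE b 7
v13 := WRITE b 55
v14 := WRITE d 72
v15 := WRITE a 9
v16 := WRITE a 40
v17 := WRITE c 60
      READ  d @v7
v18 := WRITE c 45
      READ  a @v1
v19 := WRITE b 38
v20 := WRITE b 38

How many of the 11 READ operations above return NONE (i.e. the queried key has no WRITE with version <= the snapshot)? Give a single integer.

Answer: 4

Derivation:
v1: WRITE d=39  (d history now [(1, 39)])
READ c @v1: history=[] -> no version <= 1 -> NONE
v2: WRITE c=25  (c history now [(2, 25)])
v3: WRITE a=58  (a history now [(3, 58)])
v4: WRITE d=55  (d history now [(1, 39), (4, 55)])
READ b @v3: history=[] -> no version <= 3 -> NONE
READ b @v1: history=[] -> no version <= 1 -> NONE
v5: WRITE b=12  (b history now [(5, 12)])
v6: WRITE a=45  (a history now [(3, 58), (6, 45)])
v7: WRITE c=61  (c history now [(2, 25), (7, 61)])
v8: WRITE b=22  (b history now [(5, 12), (8, 22)])
v9: WRITE c=12  (c history now [(2, 25), (7, 61), (9, 12)])
READ a @v6: history=[(3, 58), (6, 45)] -> pick v6 -> 45
v10: WRITE d=68  (d history now [(1, 39), (4, 55), (10, 68)])
READ c @v9: history=[(2, 25), (7, 61), (9, 12)] -> pick v9 -> 12
READ d @v8: history=[(1, 39), (4, 55), (10, 68)] -> pick v4 -> 55
READ d @v10: history=[(1, 39), (4, 55), (10, 68)] -> pick v10 -> 68
READ b @v10: history=[(5, 12), (8, 22)] -> pick v8 -> 22
READ d @v7: history=[(1, 39), (4, 55), (10, 68)] -> pick v4 -> 55
v11: WRITE b=60  (b history now [(5, 12), (8, 22), (11, 60)])
v12: WRITE b=7  (b history now [(5, 12), (8, 22), (11, 60), (12, 7)])
v13: WRITE b=55  (b history now [(5, 12), (8, 22), (11, 60), (12, 7), (13, 55)])
v14: WRITE d=72  (d history now [(1, 39), (4, 55), (10, 68), (14, 72)])
v15: WRITE a=9  (a history now [(3, 58), (6, 45), (15, 9)])
v16: WRITE a=40  (a history now [(3, 58), (6, 45), (15, 9), (16, 40)])
v17: WRITE c=60  (c history now [(2, 25), (7, 61), (9, 12), (17, 60)])
READ d @v7: history=[(1, 39), (4, 55), (10, 68), (14, 72)] -> pick v4 -> 55
v18: WRITE c=45  (c history now [(2, 25), (7, 61), (9, 12), (17, 60), (18, 45)])
READ a @v1: history=[(3, 58), (6, 45), (15, 9), (16, 40)] -> no version <= 1 -> NONE
v19: WRITE b=38  (b history now [(5, 12), (8, 22), (11, 60), (12, 7), (13, 55), (19, 38)])
v20: WRITE b=38  (b history now [(5, 12), (8, 22), (11, 60), (12, 7), (13, 55), (19, 38), (20, 38)])
Read results in order: ['NONE', 'NONE', 'NONE', '45', '12', '55', '68', '22', '55', '55', 'NONE']
NONE count = 4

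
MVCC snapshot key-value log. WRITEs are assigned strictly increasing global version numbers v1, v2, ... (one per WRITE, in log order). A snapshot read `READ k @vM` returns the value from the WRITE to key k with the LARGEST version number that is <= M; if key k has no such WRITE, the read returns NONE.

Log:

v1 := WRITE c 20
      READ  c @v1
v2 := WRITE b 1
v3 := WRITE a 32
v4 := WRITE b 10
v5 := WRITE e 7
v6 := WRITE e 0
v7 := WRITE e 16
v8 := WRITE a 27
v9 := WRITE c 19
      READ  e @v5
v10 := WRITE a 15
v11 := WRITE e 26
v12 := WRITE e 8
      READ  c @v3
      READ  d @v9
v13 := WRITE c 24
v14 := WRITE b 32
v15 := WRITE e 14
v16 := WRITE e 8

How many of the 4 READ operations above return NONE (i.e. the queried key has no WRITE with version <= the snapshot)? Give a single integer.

Answer: 1

Derivation:
v1: WRITE c=20  (c history now [(1, 20)])
READ c @v1: history=[(1, 20)] -> pick v1 -> 20
v2: WRITE b=1  (b history now [(2, 1)])
v3: WRITE a=32  (a history now [(3, 32)])
v4: WRITE b=10  (b history now [(2, 1), (4, 10)])
v5: WRITE e=7  (e history now [(5, 7)])
v6: WRITE e=0  (e history now [(5, 7), (6, 0)])
v7: WRITE e=16  (e history now [(5, 7), (6, 0), (7, 16)])
v8: WRITE a=27  (a history now [(3, 32), (8, 27)])
v9: WRITE c=19  (c history now [(1, 20), (9, 19)])
READ e @v5: history=[(5, 7), (6, 0), (7, 16)] -> pick v5 -> 7
v10: WRITE a=15  (a history now [(3, 32), (8, 27), (10, 15)])
v11: WRITE e=26  (e history now [(5, 7), (6, 0), (7, 16), (11, 26)])
v12: WRITE e=8  (e history now [(5, 7), (6, 0), (7, 16), (11, 26), (12, 8)])
READ c @v3: history=[(1, 20), (9, 19)] -> pick v1 -> 20
READ d @v9: history=[] -> no version <= 9 -> NONE
v13: WRITE c=24  (c history now [(1, 20), (9, 19), (13, 24)])
v14: WRITE b=32  (b history now [(2, 1), (4, 10), (14, 32)])
v15: WRITE e=14  (e history now [(5, 7), (6, 0), (7, 16), (11, 26), (12, 8), (15, 14)])
v16: WRITE e=8  (e history now [(5, 7), (6, 0), (7, 16), (11, 26), (12, 8), (15, 14), (16, 8)])
Read results in order: ['20', '7', '20', 'NONE']
NONE count = 1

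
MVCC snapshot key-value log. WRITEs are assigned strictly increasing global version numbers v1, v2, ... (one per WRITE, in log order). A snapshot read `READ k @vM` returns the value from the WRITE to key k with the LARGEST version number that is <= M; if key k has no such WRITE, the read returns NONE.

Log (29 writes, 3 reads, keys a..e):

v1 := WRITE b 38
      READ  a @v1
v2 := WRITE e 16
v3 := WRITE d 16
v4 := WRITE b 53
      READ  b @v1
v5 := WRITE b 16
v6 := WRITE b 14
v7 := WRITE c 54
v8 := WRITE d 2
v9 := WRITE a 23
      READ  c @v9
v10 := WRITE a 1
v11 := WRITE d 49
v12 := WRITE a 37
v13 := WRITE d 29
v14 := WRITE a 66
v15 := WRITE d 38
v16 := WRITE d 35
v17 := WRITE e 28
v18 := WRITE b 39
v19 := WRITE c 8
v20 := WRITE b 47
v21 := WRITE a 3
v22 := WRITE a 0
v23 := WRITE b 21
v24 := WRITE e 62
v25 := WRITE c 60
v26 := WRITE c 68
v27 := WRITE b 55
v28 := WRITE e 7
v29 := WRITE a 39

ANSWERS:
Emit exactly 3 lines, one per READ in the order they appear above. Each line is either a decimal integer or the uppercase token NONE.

Answer: NONE
38
54

Derivation:
v1: WRITE b=38  (b history now [(1, 38)])
READ a @v1: history=[] -> no version <= 1 -> NONE
v2: WRITE e=16  (e history now [(2, 16)])
v3: WRITE d=16  (d history now [(3, 16)])
v4: WRITE b=53  (b history now [(1, 38), (4, 53)])
READ b @v1: history=[(1, 38), (4, 53)] -> pick v1 -> 38
v5: WRITE b=16  (b history now [(1, 38), (4, 53), (5, 16)])
v6: WRITE b=14  (b history now [(1, 38), (4, 53), (5, 16), (6, 14)])
v7: WRITE c=54  (c history now [(7, 54)])
v8: WRITE d=2  (d history now [(3, 16), (8, 2)])
v9: WRITE a=23  (a history now [(9, 23)])
READ c @v9: history=[(7, 54)] -> pick v7 -> 54
v10: WRITE a=1  (a history now [(9, 23), (10, 1)])
v11: WRITE d=49  (d history now [(3, 16), (8, 2), (11, 49)])
v12: WRITE a=37  (a history now [(9, 23), (10, 1), (12, 37)])
v13: WRITE d=29  (d history now [(3, 16), (8, 2), (11, 49), (13, 29)])
v14: WRITE a=66  (a history now [(9, 23), (10, 1), (12, 37), (14, 66)])
v15: WRITE d=38  (d history now [(3, 16), (8, 2), (11, 49), (13, 29), (15, 38)])
v16: WRITE d=35  (d history now [(3, 16), (8, 2), (11, 49), (13, 29), (15, 38), (16, 35)])
v17: WRITE e=28  (e history now [(2, 16), (17, 28)])
v18: WRITE b=39  (b history now [(1, 38), (4, 53), (5, 16), (6, 14), (18, 39)])
v19: WRITE c=8  (c history now [(7, 54), (19, 8)])
v20: WRITE b=47  (b history now [(1, 38), (4, 53), (5, 16), (6, 14), (18, 39), (20, 47)])
v21: WRITE a=3  (a history now [(9, 23), (10, 1), (12, 37), (14, 66), (21, 3)])
v22: WRITE a=0  (a history now [(9, 23), (10, 1), (12, 37), (14, 66), (21, 3), (22, 0)])
v23: WRITE b=21  (b history now [(1, 38), (4, 53), (5, 16), (6, 14), (18, 39), (20, 47), (23, 21)])
v24: WRITE e=62  (e history now [(2, 16), (17, 28), (24, 62)])
v25: WRITE c=60  (c history now [(7, 54), (19, 8), (25, 60)])
v26: WRITE c=68  (c history now [(7, 54), (19, 8), (25, 60), (26, 68)])
v27: WRITE b=55  (b history now [(1, 38), (4, 53), (5, 16), (6, 14), (18, 39), (20, 47), (23, 21), (27, 55)])
v28: WRITE e=7  (e history now [(2, 16), (17, 28), (24, 62), (28, 7)])
v29: WRITE a=39  (a history now [(9, 23), (10, 1), (12, 37), (14, 66), (21, 3), (22, 0), (29, 39)])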